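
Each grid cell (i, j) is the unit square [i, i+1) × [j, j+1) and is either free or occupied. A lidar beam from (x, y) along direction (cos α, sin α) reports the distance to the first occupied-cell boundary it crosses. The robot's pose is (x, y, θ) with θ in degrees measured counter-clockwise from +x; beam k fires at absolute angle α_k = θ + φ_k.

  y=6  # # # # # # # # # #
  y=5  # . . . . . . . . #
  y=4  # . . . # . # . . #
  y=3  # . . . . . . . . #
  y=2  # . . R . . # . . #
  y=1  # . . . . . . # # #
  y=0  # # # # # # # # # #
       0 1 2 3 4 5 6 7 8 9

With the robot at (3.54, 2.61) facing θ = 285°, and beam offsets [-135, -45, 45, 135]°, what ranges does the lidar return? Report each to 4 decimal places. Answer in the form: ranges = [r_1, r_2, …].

beam 1: φ=-135°, α=150°
  dir = (cos 150°, sin 150°) = (-0.8660, 0.5000); from cell (3,2)
  next x-line at t=0.6235, next y-line at t=0.7800; Δt_x=1.1547, Δt_y=2.0000
    x: enter (2,2) at t=0.6235
    y: enter (2,3) at t=0.7800
    x: enter (1,3) at t=1.7782
    y: enter (1,4) at t=2.7800
    x: enter (0,4) at t=2.9329 ← occupied
  → r_1 = 2.9329
beam 2: φ=-45°, α=240°
  dir = (cos 240°, sin 240°) = (-0.5000, -0.8660); from cell (3,2)
  next x-line at t=1.0800, next y-line at t=0.7044; Δt_x=2.0000, Δt_y=1.1547
    y: enter (3,1) at t=0.7044
    x: enter (2,1) at t=1.0800
    y: enter (2,0) at t=1.8591 ← occupied
  → r_2 = 1.8591
beam 3: φ=45°, α=330°
  dir = (cos 330°, sin 330°) = (0.8660, -0.5000); from cell (3,2)
  next x-line at t=0.5312, next y-line at t=1.2200; Δt_x=1.1547, Δt_y=2.0000
    x: enter (4,2) at t=0.5312
    y: enter (4,1) at t=1.2200
    x: enter (5,1) at t=1.6859
    x: enter (6,1) at t=2.8406
    y: enter (6,0) at t=3.2200 ← occupied
  → r_3 = 3.2200
beam 4: φ=135°, α=60°
  dir = (cos 60°, sin 60°) = (0.5000, 0.8660); from cell (3,2)
  next x-line at t=0.9200, next y-line at t=0.4503; Δt_x=2.0000, Δt_y=1.1547
    y: enter (3,3) at t=0.4503
    x: enter (4,3) at t=0.9200
    y: enter (4,4) at t=1.6050 ← occupied
  → r_4 = 1.6050

ranges = [2.9329, 1.8591, 3.2200, 1.6050]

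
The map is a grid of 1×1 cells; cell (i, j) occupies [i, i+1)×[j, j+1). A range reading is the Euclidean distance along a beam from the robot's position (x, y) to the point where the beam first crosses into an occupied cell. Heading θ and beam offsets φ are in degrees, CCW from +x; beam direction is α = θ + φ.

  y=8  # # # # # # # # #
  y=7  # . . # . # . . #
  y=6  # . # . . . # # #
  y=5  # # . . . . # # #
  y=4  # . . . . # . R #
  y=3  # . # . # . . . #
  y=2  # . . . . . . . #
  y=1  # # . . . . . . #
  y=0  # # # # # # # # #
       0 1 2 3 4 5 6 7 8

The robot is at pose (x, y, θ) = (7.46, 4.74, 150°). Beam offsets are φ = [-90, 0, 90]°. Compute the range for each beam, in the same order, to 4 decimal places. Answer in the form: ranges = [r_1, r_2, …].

beam 1: φ=-90°, α=60°
  d=(0.5000,0.8660)  start (7,4)  tX=1.0800 tY=0.3002  stride 1/|dx|=2.0000 1/|dy|=1.1547
    cross y-line → (7,5), t=0.3002 (wall)
  → r_1 = 0.3002
beam 2: φ=0°, α=150°
  d=(-0.8660,0.5000)  start (7,4)  tX=0.5312 tY=0.5200  stride 1/|dx|=1.1547 1/|dy|=2.0000
    cross y-line → (7,5), t=0.5200 (wall)
  → r_2 = 0.5200
beam 3: φ=90°, α=240°
  d=(-0.5000,-0.8660)  start (7,4)  tX=0.9200 tY=0.8545  stride 1/|dx|=2.0000 1/|dy|=1.1547
    cross y-line → (7,3), t=0.8545
    cross x-line → (6,3), t=0.9200
    cross y-line → (6,2), t=2.0092
    cross x-line → (5,2), t=2.9200
    cross y-line → (5,1), t=3.1639
    cross y-line → (5,0), t=4.3186 (wall)
  → r_3 = 4.3186

ranges = [0.3002, 0.5200, 4.3186]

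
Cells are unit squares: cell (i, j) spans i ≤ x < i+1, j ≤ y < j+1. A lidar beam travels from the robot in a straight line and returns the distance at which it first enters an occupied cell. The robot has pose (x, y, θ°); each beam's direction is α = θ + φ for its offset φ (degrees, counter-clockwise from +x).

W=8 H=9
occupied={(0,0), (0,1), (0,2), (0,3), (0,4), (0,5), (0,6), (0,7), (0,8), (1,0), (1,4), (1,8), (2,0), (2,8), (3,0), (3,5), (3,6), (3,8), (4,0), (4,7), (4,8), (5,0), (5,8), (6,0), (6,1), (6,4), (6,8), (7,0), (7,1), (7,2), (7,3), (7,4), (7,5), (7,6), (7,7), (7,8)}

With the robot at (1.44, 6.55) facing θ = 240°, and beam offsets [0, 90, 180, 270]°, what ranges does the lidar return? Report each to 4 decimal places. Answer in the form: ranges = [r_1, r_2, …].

beam 1: φ=0°, α=240°
  direction (-0.5000, -0.8660); cell (1,6); t to first gridline: x 0.8800, y 0.6351 (then +2.0000 / +1.1547)
    (1,5) via y @ 0.6351
    (0,5) via x @ 0.8800  # hit
  → r_1 = 0.8800
beam 2: φ=90°, α=330°
  direction (0.8660, -0.5000); cell (1,6); t to first gridline: x 0.6466, y 1.1000 (then +1.1547 / +2.0000)
    (2,6) via x @ 0.6466
    (2,5) via y @ 1.1000
    (3,5) via x @ 1.8013  # hit
  → r_2 = 1.8013
beam 3: φ=180°, α=60°
  direction (0.5000, 0.8660); cell (1,6); t to first gridline: x 1.1200, y 0.5196 (then +2.0000 / +1.1547)
    (1,7) via y @ 0.5196
    (2,7) via x @ 1.1200
    (2,8) via y @ 1.6743  # hit
  → r_3 = 1.6743
beam 4: φ=270°, α=150°
  direction (-0.8660, 0.5000); cell (1,6); t to first gridline: x 0.5081, y 0.9000 (then +1.1547 / +2.0000)
    (0,6) via x @ 0.5081  # hit
  → r_4 = 0.5081

ranges = [0.8800, 1.8013, 1.6743, 0.5081]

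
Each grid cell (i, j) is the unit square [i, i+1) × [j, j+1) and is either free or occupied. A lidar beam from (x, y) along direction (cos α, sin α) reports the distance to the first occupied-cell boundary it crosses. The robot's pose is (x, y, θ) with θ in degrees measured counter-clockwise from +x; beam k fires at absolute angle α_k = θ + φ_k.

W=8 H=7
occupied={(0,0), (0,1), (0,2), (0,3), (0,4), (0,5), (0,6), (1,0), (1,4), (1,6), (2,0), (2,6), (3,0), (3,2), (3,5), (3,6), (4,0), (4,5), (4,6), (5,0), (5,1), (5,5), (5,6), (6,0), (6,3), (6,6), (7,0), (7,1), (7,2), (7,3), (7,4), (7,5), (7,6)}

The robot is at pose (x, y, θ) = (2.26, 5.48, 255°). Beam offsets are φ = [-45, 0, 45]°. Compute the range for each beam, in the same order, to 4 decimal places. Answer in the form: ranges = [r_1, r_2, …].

beam 1: φ=-45°, α=210°
  cosα=-0.8660 sinα=-0.5000 | (2,5) | tMaxX 0.3002 tMaxY 0.9600 | tΔX 1.1547 tΔY 2.0000
    t=0.3002 [x] (1,5)
    t=0.9600 [y] (1,4) — stop
  → r_1 = 0.9600
beam 2: φ=0°, α=255°
  cosα=-0.2588 sinα=-0.9659 | (2,5) | tMaxX 1.0046 tMaxY 0.4969 | tΔX 3.8637 tΔY 1.0353
    t=0.4969 [y] (2,4)
    t=1.0046 [x] (1,4) — stop
  → r_2 = 1.0046
beam 3: φ=45°, α=300°
  cosα=0.5000 sinα=-0.8660 | (2,5) | tMaxX 1.4800 tMaxY 0.5543 | tΔX 2.0000 tΔY 1.1547
    t=0.5543 [y] (2,4)
    t=1.4800 [x] (3,4)
    t=1.7090 [y] (3,3)
    t=2.8637 [y] (3,2) — stop
  → r_3 = 2.8637

ranges = [0.9600, 1.0046, 2.8637]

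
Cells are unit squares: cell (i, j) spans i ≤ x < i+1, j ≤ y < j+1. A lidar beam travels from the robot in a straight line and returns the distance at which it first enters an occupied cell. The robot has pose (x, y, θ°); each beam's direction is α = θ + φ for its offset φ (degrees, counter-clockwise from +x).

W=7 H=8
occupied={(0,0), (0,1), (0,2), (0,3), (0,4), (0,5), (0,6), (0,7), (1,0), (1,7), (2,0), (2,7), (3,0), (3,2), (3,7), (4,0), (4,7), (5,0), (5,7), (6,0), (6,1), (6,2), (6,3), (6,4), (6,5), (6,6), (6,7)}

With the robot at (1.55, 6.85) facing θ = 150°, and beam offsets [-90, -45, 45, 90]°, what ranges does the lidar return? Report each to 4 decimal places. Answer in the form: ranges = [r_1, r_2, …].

ranges = [0.1732, 0.1553, 0.5694, 1.1000]

beam 1: φ=-90°, α=60°
  cosα=0.5000 sinα=0.8660 | (1,6) | tMaxX 0.9000 tMaxY 0.1732 | tΔX 2.0000 tΔY 1.1547
    t=0.1732 [y] (1,7) — stop
  → r_1 = 0.1732
beam 2: φ=-45°, α=105°
  cosα=-0.2588 sinα=0.9659 | (1,6) | tMaxX 2.1250 tMaxY 0.1553 | tΔX 3.8637 tΔY 1.0353
    t=0.1553 [y] (1,7) — stop
  → r_2 = 0.1553
beam 3: φ=45°, α=195°
  cosα=-0.9659 sinα=-0.2588 | (1,6) | tMaxX 0.5694 tMaxY 3.2841 | tΔX 1.0353 tΔY 3.8637
    t=0.5694 [x] (0,6) — stop
  → r_3 = 0.5694
beam 4: φ=90°, α=240°
  cosα=-0.5000 sinα=-0.8660 | (1,6) | tMaxX 1.1000 tMaxY 0.9815 | tΔX 2.0000 tΔY 1.1547
    t=0.9815 [y] (1,5)
    t=1.1000 [x] (0,5) — stop
  → r_4 = 1.1000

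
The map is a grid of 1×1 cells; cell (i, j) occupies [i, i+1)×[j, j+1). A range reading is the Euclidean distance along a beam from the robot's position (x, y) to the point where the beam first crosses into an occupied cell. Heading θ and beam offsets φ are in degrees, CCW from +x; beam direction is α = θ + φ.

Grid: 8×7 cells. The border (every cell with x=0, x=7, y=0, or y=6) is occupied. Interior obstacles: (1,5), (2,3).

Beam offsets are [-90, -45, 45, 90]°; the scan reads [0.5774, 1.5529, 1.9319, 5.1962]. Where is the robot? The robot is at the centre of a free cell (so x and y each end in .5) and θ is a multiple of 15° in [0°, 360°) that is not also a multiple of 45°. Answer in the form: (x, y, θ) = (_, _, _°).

(x, y, θ) = (3.5, 5.5, 210°)

Candidates: 28 free-cell centres × 16 headings = 448 poses. Raycast each; keep the one whose scan matches to 4 dp.
  (1.5, 4.5, 120°): beam 1 = 3.0000 ≠ 0.5774 ✗
  (5.5, 4.5, 255°): beam 1 = 3.6235 ≠ 0.5774 ✗
  (3.5, 2.5, 330°): beam 1 = 1.7321 ≠ 0.5774 ✗
  (3.5, 3.5, 345°): beam 1 = 2.5882 ≠ 0.5774 ✗
  …
  (3.5, 5.5, 210°): r_1=0.5774, r_2=1.5529, r_3=1.9319, r_4=5.1962 — all match ✓
Only this pose fits every beam.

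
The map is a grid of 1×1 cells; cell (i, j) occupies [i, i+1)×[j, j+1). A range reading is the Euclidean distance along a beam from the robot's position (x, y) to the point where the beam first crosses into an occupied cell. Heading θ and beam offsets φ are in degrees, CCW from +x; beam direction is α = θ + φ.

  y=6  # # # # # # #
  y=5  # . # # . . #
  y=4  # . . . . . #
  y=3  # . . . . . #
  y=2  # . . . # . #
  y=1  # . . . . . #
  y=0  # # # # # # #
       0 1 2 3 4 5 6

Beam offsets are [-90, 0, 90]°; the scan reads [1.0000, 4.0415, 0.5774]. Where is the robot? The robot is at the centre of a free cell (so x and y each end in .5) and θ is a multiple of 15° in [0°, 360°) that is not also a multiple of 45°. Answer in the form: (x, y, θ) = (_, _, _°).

Enumerate (i+0.5, j+0.5, θ) over the 22 free cells and 16 admissible headings. For each, cast all 3 beams and compare to the given ranges.
  (5.5, 5.5, 105°): beam 1 = 0.5176 ≠ 1.0000 ✗
  (1.5, 4.5, 120°): beam 2 = 1.0000 ≠ 4.0415 ✗
  (1.5, 2.5, 165°): beam 1 = 2.5882 ≠ 1.0000 ✗
  (5.5, 2.5, 15°): beam 1 = 1.5529 ≠ 1.0000 ✗
  …
  (1.5, 1.5, 60°): r_1=1.0000, r_2=4.0415, r_3=0.5774 — all match ✓
Unique over the lattice → pose = (1.5, 1.5, 60°).

(x, y, θ) = (1.5, 1.5, 60°)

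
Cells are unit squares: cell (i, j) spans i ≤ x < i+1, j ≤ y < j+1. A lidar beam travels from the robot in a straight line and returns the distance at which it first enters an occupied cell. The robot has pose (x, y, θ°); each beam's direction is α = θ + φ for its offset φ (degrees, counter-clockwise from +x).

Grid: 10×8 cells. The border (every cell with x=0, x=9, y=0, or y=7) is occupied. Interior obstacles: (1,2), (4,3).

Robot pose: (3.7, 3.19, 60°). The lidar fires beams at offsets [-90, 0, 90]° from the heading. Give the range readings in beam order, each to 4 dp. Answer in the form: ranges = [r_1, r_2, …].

beam 1: φ=-90°, α=330°
  d=(0.8660,-0.5000)  start (3,3)  tX=0.3464 tY=0.3800  stride 1/|dx|=1.1547 1/|dy|=2.0000
    cross x-line → (4,3), t=0.3464 (wall)
  → r_1 = 0.3464
beam 2: φ=0°, α=60°
  d=(0.5000,0.8660)  start (3,3)  tX=0.6000 tY=0.9353  stride 1/|dx|=2.0000 1/|dy|=1.1547
    cross x-line → (4,3), t=0.6000 (wall)
  → r_2 = 0.6000
beam 3: φ=90°, α=150°
  d=(-0.8660,0.5000)  start (3,3)  tX=0.8083 tY=1.6200  stride 1/|dx|=1.1547 1/|dy|=2.0000
    cross x-line → (2,3), t=0.8083
    cross y-line → (2,4), t=1.6200
    cross x-line → (1,4), t=1.9630
    cross x-line → (0,4), t=3.1177 (wall)
  → r_3 = 3.1177

ranges = [0.3464, 0.6000, 3.1177]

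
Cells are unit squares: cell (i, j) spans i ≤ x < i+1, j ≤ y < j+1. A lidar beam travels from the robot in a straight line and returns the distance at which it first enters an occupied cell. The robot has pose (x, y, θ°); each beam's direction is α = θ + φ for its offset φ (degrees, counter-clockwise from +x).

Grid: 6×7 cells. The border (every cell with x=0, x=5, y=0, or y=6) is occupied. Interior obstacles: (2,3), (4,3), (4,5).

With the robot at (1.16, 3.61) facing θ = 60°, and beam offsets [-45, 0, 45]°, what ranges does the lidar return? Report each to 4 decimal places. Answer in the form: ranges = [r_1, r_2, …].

beam 1: φ=-45°, α=15°
  dir = (cos 15°, sin 15°) = (0.9659, 0.2588); from cell (1,3)
  next x-line at t=0.8696, next y-line at t=1.5068; Δt_x=1.0353, Δt_y=3.8637
    x: enter (2,3) at t=0.8696 ← occupied
  → r_1 = 0.8696
beam 2: φ=0°, α=60°
  dir = (cos 60°, sin 60°) = (0.5000, 0.8660); from cell (1,3)
  next x-line at t=1.6800, next y-line at t=0.4503; Δt_x=2.0000, Δt_y=1.1547
    y: enter (1,4) at t=0.4503
    y: enter (1,5) at t=1.6050
    x: enter (2,5) at t=1.6800
    y: enter (2,6) at t=2.7597 ← occupied
  → r_2 = 2.7597
beam 3: φ=45°, α=105°
  dir = (cos 105°, sin 105°) = (-0.2588, 0.9659); from cell (1,3)
  next x-line at t=0.6182, next y-line at t=0.4038; Δt_x=3.8637, Δt_y=1.0353
    y: enter (1,4) at t=0.4038
    x: enter (0,4) at t=0.6182 ← occupied
  → r_3 = 0.6182

ranges = [0.8696, 2.7597, 0.6182]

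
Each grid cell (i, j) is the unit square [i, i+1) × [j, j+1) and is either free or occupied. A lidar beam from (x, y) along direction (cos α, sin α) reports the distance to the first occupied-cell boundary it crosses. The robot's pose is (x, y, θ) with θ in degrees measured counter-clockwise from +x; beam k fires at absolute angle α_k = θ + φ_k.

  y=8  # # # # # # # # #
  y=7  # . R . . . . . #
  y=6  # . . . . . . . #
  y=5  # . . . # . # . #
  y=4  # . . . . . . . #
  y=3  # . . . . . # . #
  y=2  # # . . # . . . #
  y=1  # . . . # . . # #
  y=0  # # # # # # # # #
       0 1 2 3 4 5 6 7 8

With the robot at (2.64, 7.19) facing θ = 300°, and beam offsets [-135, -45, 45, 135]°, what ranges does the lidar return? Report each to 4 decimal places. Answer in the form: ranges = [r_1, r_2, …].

beam 1: φ=-135°, α=165°
  cosα=-0.9659 sinα=0.2588 | (2,7) | tMaxX 0.6626 tMaxY 3.1296 | tΔX 1.0353 tΔY 3.8637
    t=0.6626 [x] (1,7)
    t=1.6979 [x] (0,7) — stop
  → r_1 = 1.6979
beam 2: φ=-45°, α=255°
  cosα=-0.2588 sinα=-0.9659 | (2,7) | tMaxX 2.4728 tMaxY 0.1967 | tΔX 3.8637 tΔY 1.0353
    t=0.1967 [y] (2,6)
    t=1.2320 [y] (2,5)
    t=2.2673 [y] (2,4)
    t=2.4728 [x] (1,4)
    t=3.3025 [y] (1,3)
    t=4.3378 [y] (1,2) — stop
  → r_2 = 4.3378
beam 3: φ=45°, α=345°
  cosα=0.9659 sinα=-0.2588 | (2,7) | tMaxX 0.3727 tMaxY 0.7341 | tΔX 1.0353 tΔY 3.8637
    t=0.3727 [x] (3,7)
    t=0.7341 [y] (3,6)
    t=1.4080 [x] (4,6)
    t=2.4433 [x] (5,6)
    t=3.4785 [x] (6,6)
    t=4.5138 [x] (7,6)
    t=4.5978 [y] (7,5)
    t=5.5491 [x] (8,5) — stop
  → r_3 = 5.5491
beam 4: φ=135°, α=75°
  cosα=0.2588 sinα=0.9659 | (2,7) | tMaxX 1.3909 tMaxY 0.8386 | tΔX 3.8637 tΔY 1.0353
    t=0.8386 [y] (2,8) — stop
  → r_4 = 0.8386

ranges = [1.6979, 4.3378, 5.5491, 0.8386]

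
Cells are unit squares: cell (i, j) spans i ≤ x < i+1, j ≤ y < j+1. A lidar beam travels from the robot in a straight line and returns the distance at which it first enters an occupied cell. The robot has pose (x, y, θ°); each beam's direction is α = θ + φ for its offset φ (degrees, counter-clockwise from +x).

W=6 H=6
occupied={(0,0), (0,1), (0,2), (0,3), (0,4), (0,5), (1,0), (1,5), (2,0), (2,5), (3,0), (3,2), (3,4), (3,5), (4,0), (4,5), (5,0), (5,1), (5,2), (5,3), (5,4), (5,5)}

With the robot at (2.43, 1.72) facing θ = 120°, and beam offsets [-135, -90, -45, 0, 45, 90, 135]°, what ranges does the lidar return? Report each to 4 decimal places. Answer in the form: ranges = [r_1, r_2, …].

ranges = [2.6607, 0.6582, 2.3604, 2.8600, 1.4804, 1.4400, 0.7454]

beam 1: φ=-135°, α=345°
  direction (0.9659, -0.2588); cell (2,1); t to first gridline: x 0.5901, y 2.7819 (then +1.0353 / +3.8637)
    (3,1) via x @ 0.5901
    (4,1) via x @ 1.6254
    (5,1) via x @ 2.6607  # hit
  → r_1 = 2.6607
beam 2: φ=-90°, α=30°
  direction (0.8660, 0.5000); cell (2,1); t to first gridline: x 0.6582, y 0.5600 (then +1.1547 / +2.0000)
    (2,2) via y @ 0.5600
    (3,2) via x @ 0.6582  # hit
  → r_2 = 0.6582
beam 3: φ=-45°, α=75°
  direction (0.2588, 0.9659); cell (2,1); t to first gridline: x 2.2023, y 0.2899 (then +3.8637 / +1.0353)
    (2,2) via y @ 0.2899
    (2,3) via y @ 1.3252
    (3,3) via x @ 2.2023
    (3,4) via y @ 2.3604  # hit
  → r_3 = 2.3604
beam 4: φ=0°, α=120°
  direction (-0.5000, 0.8660); cell (2,1); t to first gridline: x 0.8600, y 0.3233 (then +2.0000 / +1.1547)
    (2,2) via y @ 0.3233
    (1,2) via x @ 0.8600
    (1,3) via y @ 1.4780
    (1,4) via y @ 2.6327
    (0,4) via x @ 2.8600  # hit
  → r_4 = 2.8600
beam 5: φ=45°, α=165°
  direction (-0.9659, 0.2588); cell (2,1); t to first gridline: x 0.4452, y 1.0818 (then +1.0353 / +3.8637)
    (1,1) via x @ 0.4452
    (1,2) via y @ 1.0818
    (0,2) via x @ 1.4804  # hit
  → r_5 = 1.4804
beam 6: φ=90°, α=210°
  direction (-0.8660, -0.5000); cell (2,1); t to first gridline: x 0.4965, y 1.4400 (then +1.1547 / +2.0000)
    (1,1) via x @ 0.4965
    (1,0) via y @ 1.4400  # hit
  → r_6 = 1.4400
beam 7: φ=135°, α=255°
  direction (-0.2588, -0.9659); cell (2,1); t to first gridline: x 1.6614, y 0.7454 (then +3.8637 / +1.0353)
    (2,0) via y @ 0.7454  # hit
  → r_7 = 0.7454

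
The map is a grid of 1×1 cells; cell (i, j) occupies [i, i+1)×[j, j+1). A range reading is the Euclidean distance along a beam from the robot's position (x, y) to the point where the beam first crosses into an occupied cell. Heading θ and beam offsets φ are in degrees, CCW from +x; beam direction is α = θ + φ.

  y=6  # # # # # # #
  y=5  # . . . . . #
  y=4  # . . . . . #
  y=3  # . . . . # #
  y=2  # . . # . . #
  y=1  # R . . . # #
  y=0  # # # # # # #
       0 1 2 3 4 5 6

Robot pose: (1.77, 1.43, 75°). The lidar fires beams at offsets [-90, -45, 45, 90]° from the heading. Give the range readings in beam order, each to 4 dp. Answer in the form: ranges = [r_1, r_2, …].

ranges = [1.6614, 1.4203, 1.5400, 0.7972]

beam 1: φ=-90°, α=345°
  direction (0.9659, -0.2588); cell (1,1); t to first gridline: x 0.2381, y 1.6614 (then +1.0353 / +3.8637)
    (2,1) via x @ 0.2381
    (3,1) via x @ 1.2734
    (3,0) via y @ 1.6614  # hit
  → r_1 = 1.6614
beam 2: φ=-45°, α=30°
  direction (0.8660, 0.5000); cell (1,1); t to first gridline: x 0.2656, y 1.1400 (then +1.1547 / +2.0000)
    (2,1) via x @ 0.2656
    (2,2) via y @ 1.1400
    (3,2) via x @ 1.4203  # hit
  → r_2 = 1.4203
beam 3: φ=45°, α=120°
  direction (-0.5000, 0.8660); cell (1,1); t to first gridline: x 1.5400, y 0.6582 (then +2.0000 / +1.1547)
    (1,2) via y @ 0.6582
    (0,2) via x @ 1.5400  # hit
  → r_3 = 1.5400
beam 4: φ=90°, α=165°
  direction (-0.9659, 0.2588); cell (1,1); t to first gridline: x 0.7972, y 2.2023 (then +1.0353 / +3.8637)
    (0,1) via x @ 0.7972  # hit
  → r_4 = 0.7972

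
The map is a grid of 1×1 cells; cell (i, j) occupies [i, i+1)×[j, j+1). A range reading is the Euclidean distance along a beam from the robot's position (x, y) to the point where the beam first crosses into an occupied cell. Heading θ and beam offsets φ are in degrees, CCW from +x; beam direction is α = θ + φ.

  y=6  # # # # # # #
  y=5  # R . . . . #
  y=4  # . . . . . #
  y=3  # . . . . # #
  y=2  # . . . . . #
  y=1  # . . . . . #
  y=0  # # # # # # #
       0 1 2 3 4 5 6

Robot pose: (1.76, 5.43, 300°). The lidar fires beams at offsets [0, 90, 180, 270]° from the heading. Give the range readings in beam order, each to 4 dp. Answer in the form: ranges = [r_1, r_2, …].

ranges = [5.1153, 1.1400, 0.6582, 0.8776]

beam 1: φ=0°, α=300°
  direction (0.5000, -0.8660); cell (1,5); t to first gridline: x 0.4800, y 0.4965 (then +2.0000 / +1.1547)
    (2,5) via x @ 0.4800
    (2,4) via y @ 0.4965
    (2,3) via y @ 1.6512
    (3,3) via x @ 2.4800
    (3,2) via y @ 2.8059
    (3,1) via y @ 3.9606
    (4,1) via x @ 4.4800
    (4,0) via y @ 5.1153  # hit
  → r_1 = 5.1153
beam 2: φ=90°, α=30°
  direction (0.8660, 0.5000); cell (1,5); t to first gridline: x 0.2771, y 1.1400 (then +1.1547 / +2.0000)
    (2,5) via x @ 0.2771
    (2,6) via y @ 1.1400  # hit
  → r_2 = 1.1400
beam 3: φ=180°, α=120°
  direction (-0.5000, 0.8660); cell (1,5); t to first gridline: x 1.5200, y 0.6582 (then +2.0000 / +1.1547)
    (1,6) via y @ 0.6582  # hit
  → r_3 = 0.6582
beam 4: φ=270°, α=210°
  direction (-0.8660, -0.5000); cell (1,5); t to first gridline: x 0.8776, y 0.8600 (then +1.1547 / +2.0000)
    (1,4) via y @ 0.8600
    (0,4) via x @ 0.8776  # hit
  → r_4 = 0.8776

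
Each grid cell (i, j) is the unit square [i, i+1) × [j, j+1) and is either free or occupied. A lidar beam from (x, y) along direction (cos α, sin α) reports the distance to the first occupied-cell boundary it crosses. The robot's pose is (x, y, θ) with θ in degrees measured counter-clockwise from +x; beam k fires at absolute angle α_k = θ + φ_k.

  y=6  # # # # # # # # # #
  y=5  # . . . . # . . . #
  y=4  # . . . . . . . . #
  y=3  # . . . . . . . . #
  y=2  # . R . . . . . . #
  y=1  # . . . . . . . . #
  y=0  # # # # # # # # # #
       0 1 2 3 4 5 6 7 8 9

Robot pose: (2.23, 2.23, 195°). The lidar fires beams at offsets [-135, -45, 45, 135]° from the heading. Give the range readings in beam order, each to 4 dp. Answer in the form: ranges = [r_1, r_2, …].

ranges = [4.3532, 1.4203, 1.4203, 2.4600]

beam 1: φ=-135°, α=60°
  direction (0.5000, 0.8660); cell (2,2); t to first gridline: x 1.5400, y 0.8891 (then +2.0000 / +1.1547)
    (2,3) via y @ 0.8891
    (3,3) via x @ 1.5400
    (3,4) via y @ 2.0438
    (3,5) via y @ 3.1985
    (4,5) via x @ 3.5400
    (4,6) via y @ 4.3532  # hit
  → r_1 = 4.3532
beam 2: φ=-45°, α=150°
  direction (-0.8660, 0.5000); cell (2,2); t to first gridline: x 0.2656, y 1.5400 (then +1.1547 / +2.0000)
    (1,2) via x @ 0.2656
    (0,2) via x @ 1.4203  # hit
  → r_2 = 1.4203
beam 3: φ=45°, α=240°
  direction (-0.5000, -0.8660); cell (2,2); t to first gridline: x 0.4600, y 0.2656 (then +2.0000 / +1.1547)
    (2,1) via y @ 0.2656
    (1,1) via x @ 0.4600
    (1,0) via y @ 1.4203  # hit
  → r_3 = 1.4203
beam 4: φ=135°, α=330°
  direction (0.8660, -0.5000); cell (2,2); t to first gridline: x 0.8891, y 0.4600 (then +1.1547 / +2.0000)
    (2,1) via y @ 0.4600
    (3,1) via x @ 0.8891
    (4,1) via x @ 2.0438
    (4,0) via y @ 2.4600  # hit
  → r_4 = 2.4600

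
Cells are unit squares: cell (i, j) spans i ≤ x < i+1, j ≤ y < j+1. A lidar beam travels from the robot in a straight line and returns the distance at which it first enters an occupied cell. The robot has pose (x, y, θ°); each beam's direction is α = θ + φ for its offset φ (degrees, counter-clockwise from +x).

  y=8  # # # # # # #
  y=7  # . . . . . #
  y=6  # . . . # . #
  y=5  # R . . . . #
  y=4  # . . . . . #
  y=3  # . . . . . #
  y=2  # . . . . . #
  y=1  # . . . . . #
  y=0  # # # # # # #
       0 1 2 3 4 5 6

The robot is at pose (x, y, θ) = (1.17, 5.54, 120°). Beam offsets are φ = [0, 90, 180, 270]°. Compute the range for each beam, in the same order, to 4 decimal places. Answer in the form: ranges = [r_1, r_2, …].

beam 1: φ=0°, α=120°
  direction (-0.5000, 0.8660); cell (1,5); t to first gridline: x 0.3400, y 0.5312 (then +2.0000 / +1.1547)
    (0,5) via x @ 0.3400  # hit
  → r_1 = 0.3400
beam 2: φ=90°, α=210°
  direction (-0.8660, -0.5000); cell (1,5); t to first gridline: x 0.1963, y 1.0800 (then +1.1547 / +2.0000)
    (0,5) via x @ 0.1963  # hit
  → r_2 = 0.1963
beam 3: φ=180°, α=300°
  direction (0.5000, -0.8660); cell (1,5); t to first gridline: x 1.6600, y 0.6235 (then +2.0000 / +1.1547)
    (1,4) via y @ 0.6235
    (2,4) via x @ 1.6600
    (2,3) via y @ 1.7782
    (2,2) via y @ 2.9329
    (3,2) via x @ 3.6600
    (3,1) via y @ 4.0876
    (3,0) via y @ 5.2423  # hit
  → r_3 = 5.2423
beam 4: φ=270°, α=30°
  direction (0.8660, 0.5000); cell (1,5); t to first gridline: x 0.9584, y 0.9200 (then +1.1547 / +2.0000)
    (1,6) via y @ 0.9200
    (2,6) via x @ 0.9584
    (3,6) via x @ 2.1131
    (3,7) via y @ 2.9200
    (4,7) via x @ 3.2678
    (5,7) via x @ 4.4225
    (5,8) via y @ 4.9200  # hit
  → r_4 = 4.9200

ranges = [0.3400, 0.1963, 5.2423, 4.9200]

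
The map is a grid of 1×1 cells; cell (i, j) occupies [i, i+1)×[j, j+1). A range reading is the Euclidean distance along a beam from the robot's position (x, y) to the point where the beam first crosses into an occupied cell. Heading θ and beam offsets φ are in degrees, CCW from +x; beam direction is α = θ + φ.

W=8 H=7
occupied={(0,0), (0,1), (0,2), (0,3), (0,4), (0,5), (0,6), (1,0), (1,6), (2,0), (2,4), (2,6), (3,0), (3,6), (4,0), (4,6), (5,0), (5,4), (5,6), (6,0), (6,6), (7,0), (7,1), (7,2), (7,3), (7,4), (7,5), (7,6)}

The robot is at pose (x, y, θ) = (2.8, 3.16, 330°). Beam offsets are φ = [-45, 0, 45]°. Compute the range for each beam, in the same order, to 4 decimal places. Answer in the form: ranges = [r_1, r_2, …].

ranges = [2.2362, 4.3200, 3.2455]

beam 1: φ=-45°, α=285°
  dir = (cos 285°, sin 285°) = (0.2588, -0.9659); from cell (2,3)
  next x-line at t=0.7727, next y-line at t=0.1656; Δt_x=3.8637, Δt_y=1.0353
    y: enter (2,2) at t=0.1656
    x: enter (3,2) at t=0.7727
    y: enter (3,1) at t=1.2009
    y: enter (3,0) at t=2.2362 ← occupied
  → r_1 = 2.2362
beam 2: φ=0°, α=330°
  dir = (cos 330°, sin 330°) = (0.8660, -0.5000); from cell (2,3)
  next x-line at t=0.2309, next y-line at t=0.3200; Δt_x=1.1547, Δt_y=2.0000
    x: enter (3,3) at t=0.2309
    y: enter (3,2) at t=0.3200
    x: enter (4,2) at t=1.3856
    y: enter (4,1) at t=2.3200
    x: enter (5,1) at t=2.5403
    x: enter (6,1) at t=3.6950
    y: enter (6,0) at t=4.3200 ← occupied
  → r_2 = 4.3200
beam 3: φ=45°, α=15°
  dir = (cos 15°, sin 15°) = (0.9659, 0.2588); from cell (2,3)
  next x-line at t=0.2071, next y-line at t=3.2455; Δt_x=1.0353, Δt_y=3.8637
    x: enter (3,3) at t=0.2071
    x: enter (4,3) at t=1.2423
    x: enter (5,3) at t=2.2776
    y: enter (5,4) at t=3.2455 ← occupied
  → r_3 = 3.2455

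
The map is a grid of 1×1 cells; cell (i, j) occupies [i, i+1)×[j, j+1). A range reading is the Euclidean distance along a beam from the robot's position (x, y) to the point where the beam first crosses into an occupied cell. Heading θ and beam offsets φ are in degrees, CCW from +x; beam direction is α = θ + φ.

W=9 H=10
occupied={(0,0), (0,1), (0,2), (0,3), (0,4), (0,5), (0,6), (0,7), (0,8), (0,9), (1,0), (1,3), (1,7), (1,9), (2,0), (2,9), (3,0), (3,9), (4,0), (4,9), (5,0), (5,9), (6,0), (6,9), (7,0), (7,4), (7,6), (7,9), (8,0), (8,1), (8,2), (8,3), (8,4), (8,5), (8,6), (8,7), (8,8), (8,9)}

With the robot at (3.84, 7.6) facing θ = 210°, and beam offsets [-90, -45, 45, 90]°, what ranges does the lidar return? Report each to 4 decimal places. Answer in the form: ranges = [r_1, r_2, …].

beam 1: φ=-90°, α=120°
  dir = (cos 120°, sin 120°) = (-0.5000, 0.8660); from cell (3,7)
  next x-line at t=1.6800, next y-line at t=0.4619; Δt_x=2.0000, Δt_y=1.1547
    y: enter (3,8) at t=0.4619
    y: enter (3,9) at t=1.6166 ← occupied
  → r_1 = 1.6166
beam 2: φ=-45°, α=165°
  dir = (cos 165°, sin 165°) = (-0.9659, 0.2588); from cell (3,7)
  next x-line at t=0.8696, next y-line at t=1.5455; Δt_x=1.0353, Δt_y=3.8637
    x: enter (2,7) at t=0.8696
    y: enter (2,8) at t=1.5455
    x: enter (1,8) at t=1.9049
    x: enter (0,8) at t=2.9402 ← occupied
  → r_2 = 2.9402
beam 3: φ=45°, α=255°
  dir = (cos 255°, sin 255°) = (-0.2588, -0.9659); from cell (3,7)
  next x-line at t=3.2455, next y-line at t=0.6212; Δt_x=3.8637, Δt_y=1.0353
    y: enter (3,6) at t=0.6212
    y: enter (3,5) at t=1.6564
    y: enter (3,4) at t=2.6917
    x: enter (2,4) at t=3.2455
    y: enter (2,3) at t=3.7270
    y: enter (2,2) at t=4.7623
    y: enter (2,1) at t=5.7975
    y: enter (2,0) at t=6.8328 ← occupied
  → r_3 = 6.8328
beam 4: φ=90°, α=300°
  dir = (cos 300°, sin 300°) = (0.5000, -0.8660); from cell (3,7)
  next x-line at t=0.3200, next y-line at t=0.6928; Δt_x=2.0000, Δt_y=1.1547
    x: enter (4,7) at t=0.3200
    y: enter (4,6) at t=0.6928
    y: enter (4,5) at t=1.8475
    x: enter (5,5) at t=2.3200
    y: enter (5,4) at t=3.0022
    y: enter (5,3) at t=4.1569
    x: enter (6,3) at t=4.3200
    y: enter (6,2) at t=5.3116
    x: enter (7,2) at t=6.3200
    y: enter (7,1) at t=6.4663
    y: enter (7,0) at t=7.6210 ← occupied
  → r_4 = 7.6210

ranges = [1.6166, 2.9402, 6.8328, 7.6210]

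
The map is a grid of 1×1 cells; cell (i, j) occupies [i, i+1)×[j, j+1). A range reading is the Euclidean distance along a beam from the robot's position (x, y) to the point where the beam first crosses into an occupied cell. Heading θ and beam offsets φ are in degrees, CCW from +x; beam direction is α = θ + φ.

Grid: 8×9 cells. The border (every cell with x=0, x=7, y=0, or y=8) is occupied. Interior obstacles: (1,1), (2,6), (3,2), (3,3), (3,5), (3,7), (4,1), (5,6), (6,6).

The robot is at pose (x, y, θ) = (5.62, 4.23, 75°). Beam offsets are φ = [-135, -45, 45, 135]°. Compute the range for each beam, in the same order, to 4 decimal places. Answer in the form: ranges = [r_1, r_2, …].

beam 1: φ=-135°, α=300°
  d=(0.5000,-0.8660)  start (5,4)  tX=0.7600 tY=0.2656  stride 1/|dx|=2.0000 1/|dy|=1.1547
    cross y-line → (5,3), t=0.2656
    cross x-line → (6,3), t=0.7600
    cross y-line → (6,2), t=1.4203
    cross y-line → (6,1), t=2.5750
    cross x-line → (7,1), t=2.7600 (wall)
  → r_1 = 2.7600
beam 2: φ=-45°, α=30°
  d=(0.8660,0.5000)  start (5,4)  tX=0.4388 tY=1.5400  stride 1/|dx|=1.1547 1/|dy|=2.0000
    cross x-line → (6,4), t=0.4388
    cross y-line → (6,5), t=1.5400
    cross x-line → (7,5), t=1.5935 (wall)
  → r_2 = 1.5935
beam 3: φ=45°, α=120°
  d=(-0.5000,0.8660)  start (5,4)  tX=1.2400 tY=0.8891  stride 1/|dx|=2.0000 1/|dy|=1.1547
    cross y-line → (5,5), t=0.8891
    cross x-line → (4,5), t=1.2400
    cross y-line → (4,6), t=2.0438
    cross y-line → (4,7), t=3.1985
    cross x-line → (3,7), t=3.2400 (wall)
  → r_3 = 3.2400
beam 4: φ=135°, α=210°
  d=(-0.8660,-0.5000)  start (5,4)  tX=0.7159 tY=0.4600  stride 1/|dx|=1.1547 1/|dy|=2.0000
    cross y-line → (5,3), t=0.4600
    cross x-line → (4,3), t=0.7159
    cross x-line → (3,3), t=1.8706 (wall)
  → r_4 = 1.8706

ranges = [2.7600, 1.5935, 3.2400, 1.8706]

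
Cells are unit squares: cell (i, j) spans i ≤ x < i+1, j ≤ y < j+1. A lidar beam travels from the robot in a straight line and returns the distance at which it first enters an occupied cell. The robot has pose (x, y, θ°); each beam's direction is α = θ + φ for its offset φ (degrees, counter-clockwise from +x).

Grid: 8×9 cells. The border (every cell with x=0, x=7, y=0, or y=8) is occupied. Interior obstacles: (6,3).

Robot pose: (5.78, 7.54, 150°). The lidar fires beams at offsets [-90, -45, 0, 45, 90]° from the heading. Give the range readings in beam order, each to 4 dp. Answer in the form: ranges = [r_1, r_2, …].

ranges = [0.5312, 0.4762, 0.9200, 4.9486, 7.5517]

beam 1: φ=-90°, α=60°
  dir = (cos 60°, sin 60°) = (0.5000, 0.8660); from cell (5,7)
  next x-line at t=0.4400, next y-line at t=0.5312; Δt_x=2.0000, Δt_y=1.1547
    x: enter (6,7) at t=0.4400
    y: enter (6,8) at t=0.5312 ← occupied
  → r_1 = 0.5312
beam 2: φ=-45°, α=105°
  dir = (cos 105°, sin 105°) = (-0.2588, 0.9659); from cell (5,7)
  next x-line at t=3.0137, next y-line at t=0.4762; Δt_x=3.8637, Δt_y=1.0353
    y: enter (5,8) at t=0.4762 ← occupied
  → r_2 = 0.4762
beam 3: φ=0°, α=150°
  dir = (cos 150°, sin 150°) = (-0.8660, 0.5000); from cell (5,7)
  next x-line at t=0.9007, next y-line at t=0.9200; Δt_x=1.1547, Δt_y=2.0000
    x: enter (4,7) at t=0.9007
    y: enter (4,8) at t=0.9200 ← occupied
  → r_3 = 0.9200
beam 4: φ=45°, α=195°
  dir = (cos 195°, sin 195°) = (-0.9659, -0.2588); from cell (5,7)
  next x-line at t=0.8075, next y-line at t=2.0864; Δt_x=1.0353, Δt_y=3.8637
    x: enter (4,7) at t=0.8075
    x: enter (3,7) at t=1.8428
    y: enter (3,6) at t=2.0864
    x: enter (2,6) at t=2.8781
    x: enter (1,6) at t=3.9133
    x: enter (0,6) at t=4.9486 ← occupied
  → r_4 = 4.9486
beam 5: φ=90°, α=240°
  dir = (cos 240°, sin 240°) = (-0.5000, -0.8660); from cell (5,7)
  next x-line at t=1.5600, next y-line at t=0.6235; Δt_x=2.0000, Δt_y=1.1547
    y: enter (5,6) at t=0.6235
    x: enter (4,6) at t=1.5600
    y: enter (4,5) at t=1.7782
    y: enter (4,4) at t=2.9329
    x: enter (3,4) at t=3.5600
    y: enter (3,3) at t=4.0876
    y: enter (3,2) at t=5.2423
    x: enter (2,2) at t=5.5600
    y: enter (2,1) at t=6.3970
    y: enter (2,0) at t=7.5517 ← occupied
  → r_5 = 7.5517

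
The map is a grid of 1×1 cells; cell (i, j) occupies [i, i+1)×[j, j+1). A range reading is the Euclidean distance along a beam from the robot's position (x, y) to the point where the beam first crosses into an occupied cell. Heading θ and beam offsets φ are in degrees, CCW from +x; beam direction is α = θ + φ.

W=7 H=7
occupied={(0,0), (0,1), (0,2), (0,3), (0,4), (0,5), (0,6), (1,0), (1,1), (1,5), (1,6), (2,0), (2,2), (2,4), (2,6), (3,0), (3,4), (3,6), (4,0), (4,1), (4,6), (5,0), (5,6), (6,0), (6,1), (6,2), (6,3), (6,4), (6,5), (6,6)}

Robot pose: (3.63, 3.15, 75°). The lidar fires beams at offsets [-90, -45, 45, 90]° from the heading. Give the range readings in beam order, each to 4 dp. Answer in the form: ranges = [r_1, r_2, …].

ranges = [2.4536, 2.7366, 0.9815, 2.7228]

beam 1: φ=-90°, α=345°
  dir = (cos 345°, sin 345°) = (0.9659, -0.2588); from cell (3,3)
  next x-line at t=0.3831, next y-line at t=0.5796; Δt_x=1.0353, Δt_y=3.8637
    x: enter (4,3) at t=0.3831
    y: enter (4,2) at t=0.5796
    x: enter (5,2) at t=1.4183
    x: enter (6,2) at t=2.4536 ← occupied
  → r_1 = 2.4536
beam 2: φ=-45°, α=30°
  dir = (cos 30°, sin 30°) = (0.8660, 0.5000); from cell (3,3)
  next x-line at t=0.4272, next y-line at t=1.7000; Δt_x=1.1547, Δt_y=2.0000
    x: enter (4,3) at t=0.4272
    x: enter (5,3) at t=1.5819
    y: enter (5,4) at t=1.7000
    x: enter (6,4) at t=2.7366 ← occupied
  → r_2 = 2.7366
beam 3: φ=45°, α=120°
  dir = (cos 120°, sin 120°) = (-0.5000, 0.8660); from cell (3,3)
  next x-line at t=1.2600, next y-line at t=0.9815; Δt_x=2.0000, Δt_y=1.1547
    y: enter (3,4) at t=0.9815 ← occupied
  → r_3 = 0.9815
beam 4: φ=90°, α=165°
  dir = (cos 165°, sin 165°) = (-0.9659, 0.2588); from cell (3,3)
  next x-line at t=0.6522, next y-line at t=3.2841; Δt_x=1.0353, Δt_y=3.8637
    x: enter (2,3) at t=0.6522
    x: enter (1,3) at t=1.6875
    x: enter (0,3) at t=2.7228 ← occupied
  → r_4 = 2.7228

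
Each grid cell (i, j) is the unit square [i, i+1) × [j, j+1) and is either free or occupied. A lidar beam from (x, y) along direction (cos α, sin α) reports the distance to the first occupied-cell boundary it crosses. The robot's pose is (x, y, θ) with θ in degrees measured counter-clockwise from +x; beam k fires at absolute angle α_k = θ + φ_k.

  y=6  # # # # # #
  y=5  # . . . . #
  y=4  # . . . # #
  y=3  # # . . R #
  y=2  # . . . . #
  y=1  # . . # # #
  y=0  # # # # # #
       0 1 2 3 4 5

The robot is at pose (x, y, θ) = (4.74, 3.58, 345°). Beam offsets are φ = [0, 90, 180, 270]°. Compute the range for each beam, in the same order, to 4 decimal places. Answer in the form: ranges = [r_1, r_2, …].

ranges = [0.2692, 0.4348, 3.8719, 1.6357]

beam 1: φ=0°, α=345°
  direction (0.9659, -0.2588); cell (4,3); t to first gridline: x 0.2692, y 2.2409 (then +1.0353 / +3.8637)
    (5,3) via x @ 0.2692  # hit
  → r_1 = 0.2692
beam 2: φ=90°, α=75°
  direction (0.2588, 0.9659); cell (4,3); t to first gridline: x 1.0046, y 0.4348 (then +3.8637 / +1.0353)
    (4,4) via y @ 0.4348  # hit
  → r_2 = 0.4348
beam 3: φ=180°, α=165°
  direction (-0.9659, 0.2588); cell (4,3); t to first gridline: x 0.7661, y 1.6228 (then +1.0353 / +3.8637)
    (3,3) via x @ 0.7661
    (3,4) via y @ 1.6228
    (2,4) via x @ 1.8014
    (1,4) via x @ 2.8367
    (0,4) via x @ 3.8719  # hit
  → r_3 = 3.8719
beam 4: φ=270°, α=255°
  direction (-0.2588, -0.9659); cell (4,3); t to first gridline: x 2.8591, y 0.6005 (then +3.8637 / +1.0353)
    (4,2) via y @ 0.6005
    (4,1) via y @ 1.6357  # hit
  → r_4 = 1.6357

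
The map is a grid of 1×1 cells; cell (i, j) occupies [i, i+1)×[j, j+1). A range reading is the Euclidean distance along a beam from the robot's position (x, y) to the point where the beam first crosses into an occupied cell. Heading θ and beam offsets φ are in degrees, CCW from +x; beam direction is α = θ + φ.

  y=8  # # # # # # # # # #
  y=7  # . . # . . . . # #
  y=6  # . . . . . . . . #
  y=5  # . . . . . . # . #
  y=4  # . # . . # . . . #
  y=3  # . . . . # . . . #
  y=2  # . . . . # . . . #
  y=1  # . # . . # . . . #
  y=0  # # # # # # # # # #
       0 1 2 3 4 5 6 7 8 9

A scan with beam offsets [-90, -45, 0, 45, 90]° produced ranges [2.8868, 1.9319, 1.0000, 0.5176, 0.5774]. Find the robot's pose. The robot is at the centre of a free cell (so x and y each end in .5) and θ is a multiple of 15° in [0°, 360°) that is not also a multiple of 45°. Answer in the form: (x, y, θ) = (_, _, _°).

The pose lattice has 47·16 = 752 candidates. Test each by forward raycasting.
  (6.5, 7.5, 150°): beam 1 = 0.5774 ≠ 2.8868 ✗
  (5.5, 7.5, 120°): beam 1 = 1.0000 ≠ 2.8868 ✗
  (6.5, 6.5, 165°): beam 1 = 1.5529 ≠ 2.8868 ✗
  (2.5, 6.5, 285°): beam 1 = 1.5529 ≠ 2.8868 ✗
  (4.5, 7.5, 345°): beam 1 = 5.7956 ≠ 2.8868 ✗
  …
  (6.5, 3.5, 120°): r_1=2.8868, r_2=1.9319, r_3=1.0000, r_4=0.5176, r_5=0.5774 — all match ✓
Unique over the lattice → pose = (6.5, 3.5, 120°).

(x, y, θ) = (6.5, 3.5, 120°)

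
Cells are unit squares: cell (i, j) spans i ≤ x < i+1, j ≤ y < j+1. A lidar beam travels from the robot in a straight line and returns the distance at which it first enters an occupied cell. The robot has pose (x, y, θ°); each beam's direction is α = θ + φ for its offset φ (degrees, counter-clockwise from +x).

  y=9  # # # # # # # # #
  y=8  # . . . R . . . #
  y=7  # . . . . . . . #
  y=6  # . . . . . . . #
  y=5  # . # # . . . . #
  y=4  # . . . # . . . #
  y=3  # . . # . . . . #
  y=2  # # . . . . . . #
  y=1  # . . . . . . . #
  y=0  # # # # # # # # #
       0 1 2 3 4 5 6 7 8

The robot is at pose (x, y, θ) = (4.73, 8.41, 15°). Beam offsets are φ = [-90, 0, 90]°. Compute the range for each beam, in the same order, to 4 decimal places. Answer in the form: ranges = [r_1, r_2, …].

ranges = [7.6714, 2.2796, 0.6108]

beam 1: φ=-90°, α=285°
  d=(0.2588,-0.9659)  start (4,8)  tX=1.0432 tY=0.4245  stride 1/|dx|=3.8637 1/|dy|=1.0353
    cross y-line → (4,7), t=0.4245
    cross x-line → (5,7), t=1.0432
    cross y-line → (5,6), t=1.4597
    cross y-line → (5,5), t=2.4950
    cross y-line → (5,4), t=3.5303
    cross y-line → (5,3), t=4.5656
    cross x-line → (6,3), t=4.9069
    cross y-line → (6,2), t=5.6008
    cross y-line → (6,1), t=6.6361
    cross y-line → (6,0), t=7.6714 (wall)
  → r_1 = 7.6714
beam 2: φ=0°, α=15°
  d=(0.9659,0.2588)  start (4,8)  tX=0.2795 tY=2.2796  stride 1/|dx|=1.0353 1/|dy|=3.8637
    cross x-line → (5,8), t=0.2795
    cross x-line → (6,8), t=1.3148
    cross y-line → (6,9), t=2.2796 (wall)
  → r_2 = 2.2796
beam 3: φ=90°, α=105°
  d=(-0.2588,0.9659)  start (4,8)  tX=2.8205 tY=0.6108  stride 1/|dx|=3.8637 1/|dy|=1.0353
    cross y-line → (4,9), t=0.6108 (wall)
  → r_3 = 0.6108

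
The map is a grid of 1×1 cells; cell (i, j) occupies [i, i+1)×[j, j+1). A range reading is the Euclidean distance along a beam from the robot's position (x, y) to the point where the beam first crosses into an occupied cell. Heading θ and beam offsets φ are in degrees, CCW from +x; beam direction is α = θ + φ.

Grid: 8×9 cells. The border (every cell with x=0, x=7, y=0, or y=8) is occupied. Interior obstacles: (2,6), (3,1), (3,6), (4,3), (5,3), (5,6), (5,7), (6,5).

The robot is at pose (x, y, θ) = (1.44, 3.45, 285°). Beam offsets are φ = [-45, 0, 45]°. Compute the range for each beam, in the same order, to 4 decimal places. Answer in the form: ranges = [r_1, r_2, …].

beam 1: φ=-45°, α=240°
  cosα=-0.5000 sinα=-0.8660 | (1,3) | tMaxX 0.8800 tMaxY 0.5196 | tΔX 2.0000 tΔY 1.1547
    t=0.5196 [y] (1,2)
    t=0.8800 [x] (0,2) — stop
  → r_1 = 0.8800
beam 2: φ=0°, α=285°
  cosα=0.2588 sinα=-0.9659 | (1,3) | tMaxX 2.1637 tMaxY 0.4659 | tΔX 3.8637 tΔY 1.0353
    t=0.4659 [y] (1,2)
    t=1.5012 [y] (1,1)
    t=2.1637 [x] (2,1)
    t=2.5364 [y] (2,0) — stop
  → r_2 = 2.5364
beam 3: φ=45°, α=330°
  cosα=0.8660 sinα=-0.5000 | (1,3) | tMaxX 0.6466 tMaxY 0.9000 | tΔX 1.1547 tΔY 2.0000
    t=0.6466 [x] (2,3)
    t=0.9000 [y] (2,2)
    t=1.8013 [x] (3,2)
    t=2.9000 [y] (3,1) — stop
  → r_3 = 2.9000

ranges = [0.8800, 2.5364, 2.9000]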